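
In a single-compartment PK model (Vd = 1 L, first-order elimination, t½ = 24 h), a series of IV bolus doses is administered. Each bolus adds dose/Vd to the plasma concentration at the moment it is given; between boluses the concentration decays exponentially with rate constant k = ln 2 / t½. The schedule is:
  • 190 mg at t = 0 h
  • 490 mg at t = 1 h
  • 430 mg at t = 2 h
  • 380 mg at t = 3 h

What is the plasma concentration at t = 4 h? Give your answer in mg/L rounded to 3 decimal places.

1393.651 mg/L

k = ln 2 / 24 = 0.02888 per h
Dose 1 (190 mg at t=0 h): 190·exp(−0.02888·4) = 169.271 mg/L
Dose 2 (490 mg at t=1 h): 490·exp(−0.02888·3) = 449.332 mg/L
Dose 3 (430 mg at t=2 h): 430·exp(−0.02888·2) = 405.866 mg/L
Dose 4 (380 mg at t=3 h): 380·exp(−0.02888·1) = 369.182 mg/L
C(4) = 169.271 + 449.332 + 405.866 + 369.182 = 1393.651 mg/L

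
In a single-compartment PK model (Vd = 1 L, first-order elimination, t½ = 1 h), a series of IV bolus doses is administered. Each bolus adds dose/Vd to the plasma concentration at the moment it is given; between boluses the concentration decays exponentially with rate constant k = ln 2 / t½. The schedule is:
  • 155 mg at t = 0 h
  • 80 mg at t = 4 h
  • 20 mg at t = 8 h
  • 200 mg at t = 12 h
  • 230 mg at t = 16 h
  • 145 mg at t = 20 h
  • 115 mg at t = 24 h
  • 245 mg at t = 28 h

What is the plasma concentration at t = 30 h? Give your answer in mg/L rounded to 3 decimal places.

63.203 mg/L

k = ln 2 / 1 = 0.69315 per h
Dose 1 (155 mg at t=0 h): 155·exp(−0.69315·30) = 0.000 mg/L
Dose 2 (80 mg at t=4 h): 80·exp(−0.69315·26) = 0.000 mg/L
Dose 3 (20 mg at t=8 h): 20·exp(−0.69315·22) = 0.000 mg/L
Dose 4 (200 mg at t=12 h): 200·exp(−0.69315·18) = 0.001 mg/L
Dose 5 (230 mg at t=16 h): 230·exp(−0.69315·14) = 0.014 mg/L
Dose 6 (145 mg at t=20 h): 145·exp(−0.69315·10) = 0.142 mg/L
Dose 7 (115 mg at t=24 h): 115·exp(−0.69315·6) = 1.797 mg/L
Dose 8 (245 mg at t=28 h): 245·exp(−0.69315·2) = 61.250 mg/L
C(30) = 0.000 + 0.000 + 0.000 + 0.001 + 0.014 + 0.142 + 1.797 + 61.250 = 63.203 mg/L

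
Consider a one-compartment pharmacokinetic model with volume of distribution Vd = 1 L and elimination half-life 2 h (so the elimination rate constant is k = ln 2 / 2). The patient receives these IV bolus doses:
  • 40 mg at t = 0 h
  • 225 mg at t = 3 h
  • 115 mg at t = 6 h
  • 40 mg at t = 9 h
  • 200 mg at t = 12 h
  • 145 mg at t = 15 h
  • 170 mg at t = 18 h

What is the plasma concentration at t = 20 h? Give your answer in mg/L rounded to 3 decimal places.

k = ln 2 / 2 = 0.34657 per h
Dose 1 (40 mg at t=0 h): 40·exp(−0.34657·20) = 0.039 mg/L
Dose 2 (225 mg at t=3 h): 225·exp(−0.34657·17) = 0.621 mg/L
Dose 3 (115 mg at t=6 h): 115·exp(−0.34657·14) = 0.898 mg/L
Dose 4 (40 mg at t=9 h): 40·exp(−0.34657·11) = 0.884 mg/L
Dose 5 (200 mg at t=12 h): 200·exp(−0.34657·8) = 12.500 mg/L
Dose 6 (145 mg at t=15 h): 145·exp(−0.34657·5) = 25.633 mg/L
Dose 7 (170 mg at t=18 h): 170·exp(−0.34657·2) = 85.000 mg/L
C(20) = 0.039 + 0.621 + 0.898 + 0.884 + 12.500 + 25.633 + 85.000 = 125.575 mg/L

125.575 mg/L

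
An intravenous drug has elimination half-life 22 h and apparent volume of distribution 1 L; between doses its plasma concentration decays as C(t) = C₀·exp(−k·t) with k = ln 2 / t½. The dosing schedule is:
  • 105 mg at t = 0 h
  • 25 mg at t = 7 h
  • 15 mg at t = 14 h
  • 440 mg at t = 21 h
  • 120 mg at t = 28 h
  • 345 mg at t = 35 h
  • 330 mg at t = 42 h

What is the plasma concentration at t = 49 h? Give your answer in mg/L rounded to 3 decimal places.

k = ln 2 / 22 = 0.03151 per h
Dose 1 (105 mg at t=0 h): 105·exp(−0.03151·49) = 22.424 mg/L
Dose 2 (25 mg at t=7 h): 25·exp(−0.03151·42) = 6.657 mg/L
Dose 3 (15 mg at t=14 h): 15·exp(−0.03151·35) = 4.979 mg/L
Dose 4 (440 mg at t=21 h): 440·exp(−0.03151·28) = 182.106 mg/L
Dose 5 (120 mg at t=28 h): 120·exp(−0.03151·21) = 61.920 mg/L
Dose 6 (345 mg at t=35 h): 345·exp(−0.03151·14) = 221.950 mg/L
Dose 7 (330 mg at t=42 h): 330·exp(−0.03151·7) = 264.686 mg/L
C(49) = 22.424 + 6.657 + 4.979 + 182.106 + 61.920 + 221.950 + 264.686 = 764.722 mg/L

764.722 mg/L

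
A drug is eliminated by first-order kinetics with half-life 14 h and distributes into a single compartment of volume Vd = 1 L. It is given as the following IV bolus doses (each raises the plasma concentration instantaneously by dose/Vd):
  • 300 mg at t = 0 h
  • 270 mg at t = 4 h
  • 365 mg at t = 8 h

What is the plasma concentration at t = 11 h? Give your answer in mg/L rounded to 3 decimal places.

k = ln 2 / 14 = 0.04951 per h
Dose 1 (300 mg at t=0 h): 300·exp(−0.04951·11) = 174.019 mg/L
Dose 2 (270 mg at t=4 h): 270·exp(−0.04951·7) = 190.919 mg/L
Dose 3 (365 mg at t=8 h): 365·exp(−0.04951·3) = 314.620 mg/L
C(11) = 174.019 + 190.919 + 314.620 = 679.558 mg/L

679.558 mg/L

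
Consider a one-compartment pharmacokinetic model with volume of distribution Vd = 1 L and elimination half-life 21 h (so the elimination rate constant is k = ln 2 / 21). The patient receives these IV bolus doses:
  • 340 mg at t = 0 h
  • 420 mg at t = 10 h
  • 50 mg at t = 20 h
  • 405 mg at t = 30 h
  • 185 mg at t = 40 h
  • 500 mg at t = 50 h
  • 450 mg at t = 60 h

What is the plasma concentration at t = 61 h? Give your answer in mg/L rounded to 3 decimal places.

k = ln 2 / 21 = 0.03301 per h
Dose 1 (340 mg at t=0 h): 340·exp(−0.03301·61) = 45.400 mg/L
Dose 2 (420 mg at t=10 h): 420·exp(−0.03301·51) = 78.015 mg/L
Dose 3 (50 mg at t=20 h): 50·exp(−0.03301·41) = 12.919 mg/L
Dose 4 (405 mg at t=30 h): 405·exp(−0.03301·31) = 145.572 mg/L
Dose 5 (185 mg at t=40 h): 185·exp(−0.03301·21) = 92.500 mg/L
Dose 6 (500 mg at t=50 h): 500·exp(−0.03301·11) = 347.766 mg/L
Dose 7 (450 mg at t=60 h): 450·exp(−0.03301·1) = 435.389 mg/L
C(61) = 45.400 + 78.015 + 12.919 + 145.572 + 92.500 + 347.766 + 435.389 = 1157.562 mg/L

1157.562 mg/L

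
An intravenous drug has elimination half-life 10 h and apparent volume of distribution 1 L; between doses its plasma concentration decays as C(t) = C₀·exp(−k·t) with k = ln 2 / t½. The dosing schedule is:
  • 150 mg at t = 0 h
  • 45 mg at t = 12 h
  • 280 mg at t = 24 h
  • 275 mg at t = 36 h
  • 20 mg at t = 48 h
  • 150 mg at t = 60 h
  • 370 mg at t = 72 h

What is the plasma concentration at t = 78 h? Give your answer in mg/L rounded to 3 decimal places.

k = ln 2 / 10 = 0.06931 per h
Dose 1 (150 mg at t=0 h): 150·exp(−0.06931·78) = 0.673 mg/L
Dose 2 (45 mg at t=12 h): 45·exp(−0.06931·66) = 0.464 mg/L
Dose 3 (280 mg at t=24 h): 280·exp(−0.06931·54) = 6.631 mg/L
Dose 4 (275 mg at t=36 h): 275·exp(−0.06931·42) = 14.963 mg/L
Dose 5 (20 mg at t=48 h): 20·exp(−0.06931·30) = 2.500 mg/L
Dose 6 (150 mg at t=60 h): 150·exp(−0.06931·18) = 43.076 mg/L
Dose 7 (370 mg at t=72 h): 370·exp(−0.06931·6) = 244.109 mg/L
C(78) = 0.673 + 0.464 + 6.631 + 14.963 + 2.500 + 43.076 + 244.109 = 312.416 mg/L

312.416 mg/L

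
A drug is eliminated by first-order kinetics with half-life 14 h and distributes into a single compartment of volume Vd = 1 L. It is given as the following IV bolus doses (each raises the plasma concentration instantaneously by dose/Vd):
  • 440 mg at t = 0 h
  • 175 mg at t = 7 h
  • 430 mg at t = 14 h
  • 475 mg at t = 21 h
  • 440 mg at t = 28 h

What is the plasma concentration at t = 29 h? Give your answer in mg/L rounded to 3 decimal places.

k = ln 2 / 14 = 0.04951 per h
Dose 1 (440 mg at t=0 h): 440·exp(−0.04951·29) = 104.686 mg/L
Dose 2 (175 mg at t=7 h): 175·exp(−0.04951·22) = 58.883 mg/L
Dose 3 (430 mg at t=14 h): 430·exp(−0.04951·15) = 204.614 mg/L
Dose 4 (475 mg at t=21 h): 475·exp(−0.04951·8) = 319.651 mg/L
Dose 5 (440 mg at t=28 h): 440·exp(−0.04951·1) = 418.746 mg/L
C(29) = 104.686 + 58.883 + 204.614 + 319.651 + 418.746 = 1106.581 mg/L

1106.581 mg/L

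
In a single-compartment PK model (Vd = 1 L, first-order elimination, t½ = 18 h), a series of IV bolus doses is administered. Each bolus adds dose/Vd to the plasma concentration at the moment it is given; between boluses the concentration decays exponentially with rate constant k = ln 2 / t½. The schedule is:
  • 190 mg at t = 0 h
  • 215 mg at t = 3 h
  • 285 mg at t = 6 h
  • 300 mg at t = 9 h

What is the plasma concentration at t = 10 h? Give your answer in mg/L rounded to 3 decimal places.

k = ln 2 / 18 = 0.03851 per h
Dose 1 (190 mg at t=0 h): 190·exp(−0.03851·10) = 129.275 mg/L
Dose 2 (215 mg at t=3 h): 215·exp(−0.03851·7) = 164.199 mg/L
Dose 3 (285 mg at t=6 h): 285·exp(−0.03851·4) = 244.315 mg/L
Dose 4 (300 mg at t=9 h): 300·exp(−0.03851·1) = 288.667 mg/L
C(10) = 129.275 + 164.199 + 244.315 + 288.667 = 826.456 mg/L

826.456 mg/L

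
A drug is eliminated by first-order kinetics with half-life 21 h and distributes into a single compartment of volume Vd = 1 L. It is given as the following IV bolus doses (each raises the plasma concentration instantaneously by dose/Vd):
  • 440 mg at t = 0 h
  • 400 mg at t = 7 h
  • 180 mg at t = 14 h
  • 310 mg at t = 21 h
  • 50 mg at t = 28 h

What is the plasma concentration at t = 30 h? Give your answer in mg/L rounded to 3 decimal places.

733.967 mg/L

k = ln 2 / 21 = 0.03301 per h
Dose 1 (440 mg at t=0 h): 440·exp(−0.03301·30) = 163.459 mg/L
Dose 2 (400 mg at t=7 h): 400·exp(−0.03301·23) = 187.224 mg/L
Dose 3 (180 mg at t=14 h): 180·exp(−0.03301·16) = 106.149 mg/L
Dose 4 (310 mg at t=21 h): 310·exp(−0.03301·9) = 230.329 mg/L
Dose 5 (50 mg at t=28 h): 50·exp(−0.03301·2) = 46.806 mg/L
C(30) = 163.459 + 187.224 + 106.149 + 230.329 + 46.806 = 733.967 mg/L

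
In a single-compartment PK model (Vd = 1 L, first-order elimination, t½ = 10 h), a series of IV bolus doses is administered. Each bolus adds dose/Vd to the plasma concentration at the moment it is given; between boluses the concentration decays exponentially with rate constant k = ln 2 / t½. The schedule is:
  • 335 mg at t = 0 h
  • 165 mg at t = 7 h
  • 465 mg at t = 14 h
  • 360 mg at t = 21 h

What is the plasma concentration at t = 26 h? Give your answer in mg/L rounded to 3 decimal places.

556.426 mg/L

k = ln 2 / 10 = 0.06931 per h
Dose 1 (335 mg at t=0 h): 335·exp(−0.06931·26) = 55.254 mg/L
Dose 2 (165 mg at t=7 h): 165·exp(−0.06931·19) = 44.211 mg/L
Dose 3 (465 mg at t=14 h): 465·exp(−0.06931·12) = 202.403 mg/L
Dose 4 (360 mg at t=21 h): 360·exp(−0.06931·5) = 254.558 mg/L
C(26) = 55.254 + 44.211 + 202.403 + 254.558 = 556.426 mg/L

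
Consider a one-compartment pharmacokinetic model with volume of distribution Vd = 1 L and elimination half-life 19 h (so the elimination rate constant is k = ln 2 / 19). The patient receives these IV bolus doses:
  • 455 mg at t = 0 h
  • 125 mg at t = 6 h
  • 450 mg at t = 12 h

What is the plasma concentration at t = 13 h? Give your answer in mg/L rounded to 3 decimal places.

813.875 mg/L

k = ln 2 / 19 = 0.03648 per h
Dose 1 (455 mg at t=0 h): 455·exp(−0.03648·13) = 283.168 mg/L
Dose 2 (125 mg at t=6 h): 125·exp(−0.03648·7) = 96.829 mg/L
Dose 3 (450 mg at t=12 h): 450·exp(−0.03648·1) = 433.879 mg/L
C(13) = 283.168 + 96.829 + 433.879 = 813.875 mg/L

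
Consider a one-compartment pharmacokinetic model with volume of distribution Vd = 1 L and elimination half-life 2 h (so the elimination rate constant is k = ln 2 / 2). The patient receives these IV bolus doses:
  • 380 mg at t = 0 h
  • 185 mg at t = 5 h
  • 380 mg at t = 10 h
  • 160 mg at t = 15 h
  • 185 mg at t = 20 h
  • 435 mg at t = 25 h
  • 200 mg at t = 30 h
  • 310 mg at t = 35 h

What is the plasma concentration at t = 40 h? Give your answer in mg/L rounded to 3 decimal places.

k = ln 2 / 2 = 0.34657 per h
Dose 1 (380 mg at t=0 h): 380·exp(−0.34657·40) = 0.000 mg/L
Dose 2 (185 mg at t=5 h): 185·exp(−0.34657·35) = 0.001 mg/L
Dose 3 (380 mg at t=10 h): 380·exp(−0.34657·30) = 0.012 mg/L
Dose 4 (160 mg at t=15 h): 160·exp(−0.34657·25) = 0.028 mg/L
Dose 5 (185 mg at t=20 h): 185·exp(−0.34657·20) = 0.181 mg/L
Dose 6 (435 mg at t=25 h): 435·exp(−0.34657·15) = 2.403 mg/L
Dose 7 (200 mg at t=30 h): 200·exp(−0.34657·10) = 6.250 mg/L
Dose 8 (310 mg at t=35 h): 310·exp(−0.34657·5) = 54.801 mg/L
C(40) = 0.000 + 0.001 + 0.012 + 0.028 + 0.181 + 2.403 + 6.250 + 54.801 = 63.675 mg/L

63.675 mg/L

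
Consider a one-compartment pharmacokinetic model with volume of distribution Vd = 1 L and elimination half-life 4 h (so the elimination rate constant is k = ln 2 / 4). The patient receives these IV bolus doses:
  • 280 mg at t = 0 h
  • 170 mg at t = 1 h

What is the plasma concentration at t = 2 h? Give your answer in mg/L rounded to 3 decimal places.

k = ln 2 / 4 = 0.17329 per h
Dose 1 (280 mg at t=0 h): 280·exp(−0.17329·2) = 197.990 mg/L
Dose 2 (170 mg at t=1 h): 170·exp(−0.17329·1) = 142.952 mg/L
C(2) = 197.990 + 142.952 = 340.942 mg/L

340.942 mg/L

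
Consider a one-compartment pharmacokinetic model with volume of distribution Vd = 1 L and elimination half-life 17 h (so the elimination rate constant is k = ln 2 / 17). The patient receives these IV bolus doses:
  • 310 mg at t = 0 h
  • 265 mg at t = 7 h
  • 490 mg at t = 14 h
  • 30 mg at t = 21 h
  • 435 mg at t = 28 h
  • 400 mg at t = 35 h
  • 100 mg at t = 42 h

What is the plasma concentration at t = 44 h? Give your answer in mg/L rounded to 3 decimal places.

861.972 mg/L

k = ln 2 / 17 = 0.04077 per h
Dose 1 (310 mg at t=0 h): 310·exp(−0.04077·44) = 51.550 mg/L
Dose 2 (265 mg at t=7 h): 265·exp(−0.04077·37) = 58.622 mg/L
Dose 3 (490 mg at t=14 h): 490·exp(−0.04077·30) = 144.200 mg/L
Dose 4 (30 mg at t=21 h): 30·exp(−0.04077·23) = 11.745 mg/L
Dose 5 (435 mg at t=28 h): 435·exp(−0.04077·16) = 226.551 mg/L
Dose 6 (400 mg at t=35 h): 400·exp(−0.04077·9) = 277.135 mg/L
Dose 7 (100 mg at t=42 h): 100·exp(−0.04077·2) = 92.169 mg/L
C(44) = 51.550 + 58.622 + 144.200 + 11.745 + 226.551 + 277.135 + 92.169 = 861.972 mg/L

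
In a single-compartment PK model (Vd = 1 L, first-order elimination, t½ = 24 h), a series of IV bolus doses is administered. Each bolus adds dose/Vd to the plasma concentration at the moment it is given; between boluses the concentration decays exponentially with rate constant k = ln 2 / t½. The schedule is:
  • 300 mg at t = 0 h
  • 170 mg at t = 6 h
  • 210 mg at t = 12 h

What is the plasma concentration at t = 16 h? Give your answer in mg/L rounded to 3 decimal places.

503.433 mg/L

k = ln 2 / 24 = 0.02888 per h
Dose 1 (300 mg at t=0 h): 300·exp(−0.02888·16) = 188.988 mg/L
Dose 2 (170 mg at t=6 h): 170·exp(−0.02888·10) = 127.356 mg/L
Dose 3 (210 mg at t=12 h): 210·exp(−0.02888·4) = 187.089 mg/L
C(16) = 188.988 + 127.356 + 187.089 = 503.433 mg/L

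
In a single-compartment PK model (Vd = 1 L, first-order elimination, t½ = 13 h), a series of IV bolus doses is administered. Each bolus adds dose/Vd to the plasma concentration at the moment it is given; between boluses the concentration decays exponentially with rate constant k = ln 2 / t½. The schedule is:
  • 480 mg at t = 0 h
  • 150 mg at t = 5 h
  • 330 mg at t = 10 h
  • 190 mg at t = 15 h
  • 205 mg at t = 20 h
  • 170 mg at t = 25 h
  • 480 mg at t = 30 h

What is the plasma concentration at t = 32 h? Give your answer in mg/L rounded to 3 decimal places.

958.172 mg/L

k = ln 2 / 13 = 0.05332 per h
Dose 1 (480 mg at t=0 h): 480·exp(−0.05332·32) = 87.145 mg/L
Dose 2 (150 mg at t=5 h): 150·exp(−0.05332·27) = 35.553 mg/L
Dose 3 (330 mg at t=10 h): 330·exp(−0.05332·22) = 102.112 mg/L
Dose 4 (190 mg at t=15 h): 190·exp(−0.05332·17) = 76.754 mg/L
Dose 5 (205 mg at t=20 h): 205·exp(−0.05332·12) = 108.114 mg/L
Dose 6 (170 mg at t=25 h): 170·exp(−0.05332·7) = 117.046 mg/L
Dose 7 (480 mg at t=30 h): 480·exp(−0.05332·2) = 431.448 mg/L
C(32) = 87.145 + 35.553 + 102.112 + 76.754 + 108.114 + 117.046 + 431.448 = 958.172 mg/L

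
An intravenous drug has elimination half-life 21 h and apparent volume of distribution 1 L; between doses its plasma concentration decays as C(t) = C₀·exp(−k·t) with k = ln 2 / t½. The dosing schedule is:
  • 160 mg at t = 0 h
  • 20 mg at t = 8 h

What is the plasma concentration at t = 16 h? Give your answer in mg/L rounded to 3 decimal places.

k = ln 2 / 21 = 0.03301 per h
Dose 1 (160 mg at t=0 h): 160·exp(−0.03301·16) = 94.355 mg/L
Dose 2 (20 mg at t=8 h): 20·exp(−0.03301·8) = 15.359 mg/L
C(16) = 94.355 + 15.359 = 109.713 mg/L

109.713 mg/L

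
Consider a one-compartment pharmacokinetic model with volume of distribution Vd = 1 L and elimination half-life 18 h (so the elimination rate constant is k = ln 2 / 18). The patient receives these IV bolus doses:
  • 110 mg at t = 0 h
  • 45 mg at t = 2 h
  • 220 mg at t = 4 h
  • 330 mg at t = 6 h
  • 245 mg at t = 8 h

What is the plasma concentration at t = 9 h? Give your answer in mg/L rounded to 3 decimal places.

k = ln 2 / 18 = 0.03851 per h
Dose 1 (110 mg at t=0 h): 110·exp(−0.03851·9) = 77.782 mg/L
Dose 2 (45 mg at t=2 h): 45·exp(−0.03851·7) = 34.367 mg/L
Dose 3 (220 mg at t=4 h): 220·exp(−0.03851·5) = 181.469 mg/L
Dose 4 (330 mg at t=6 h): 330·exp(−0.03851·3) = 293.997 mg/L
Dose 5 (245 mg at t=8 h): 245·exp(−0.03851·1) = 235.745 mg/L
C(9) = 77.782 + 34.367 + 181.469 + 293.997 + 235.745 = 823.360 mg/L

823.360 mg/L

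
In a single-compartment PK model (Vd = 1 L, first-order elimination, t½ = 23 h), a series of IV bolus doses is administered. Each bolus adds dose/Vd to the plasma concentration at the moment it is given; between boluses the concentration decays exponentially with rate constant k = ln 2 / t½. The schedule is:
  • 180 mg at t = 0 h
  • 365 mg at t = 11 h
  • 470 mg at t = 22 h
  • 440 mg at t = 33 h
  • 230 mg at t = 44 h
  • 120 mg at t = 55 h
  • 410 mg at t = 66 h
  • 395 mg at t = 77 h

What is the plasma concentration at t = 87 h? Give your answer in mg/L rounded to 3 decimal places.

k = ln 2 / 23 = 0.03014 per h
Dose 1 (180 mg at t=0 h): 180·exp(−0.03014·87) = 13.080 mg/L
Dose 2 (365 mg at t=11 h): 365·exp(−0.03014·76) = 36.947 mg/L
Dose 3 (470 mg at t=22 h): 470·exp(−0.03014·65) = 66.277 mg/L
Dose 4 (440 mg at t=33 h): 440·exp(−0.03014·54) = 86.434 mg/L
Dose 5 (230 mg at t=44 h): 230·exp(−0.03014·43) = 62.941 mg/L
Dose 6 (120 mg at t=55 h): 120·exp(−0.03014·32) = 45.746 mg/L
Dose 7 (410 mg at t=66 h): 410·exp(−0.03014·21) = 217.736 mg/L
Dose 8 (395 mg at t=77 h): 395·exp(−0.03014·10) = 292.223 mg/L
C(87) = 13.080 + 36.947 + 66.277 + 86.434 + 62.941 + 45.746 + 217.736 + 292.223 = 821.385 mg/L

821.385 mg/L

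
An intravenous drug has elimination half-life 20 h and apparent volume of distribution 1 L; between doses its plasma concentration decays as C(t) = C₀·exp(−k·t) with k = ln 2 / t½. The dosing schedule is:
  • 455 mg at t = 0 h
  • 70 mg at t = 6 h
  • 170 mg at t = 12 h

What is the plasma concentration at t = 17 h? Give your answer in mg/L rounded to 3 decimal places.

k = ln 2 / 20 = 0.03466 per h
Dose 1 (455 mg at t=0 h): 455·exp(−0.03466·17) = 252.427 mg/L
Dose 2 (70 mg at t=6 h): 70·exp(−0.03466·11) = 47.811 mg/L
Dose 3 (170 mg at t=12 h): 170·exp(−0.03466·5) = 142.952 mg/L
C(17) = 252.427 + 47.811 + 142.952 = 443.191 mg/L

443.191 mg/L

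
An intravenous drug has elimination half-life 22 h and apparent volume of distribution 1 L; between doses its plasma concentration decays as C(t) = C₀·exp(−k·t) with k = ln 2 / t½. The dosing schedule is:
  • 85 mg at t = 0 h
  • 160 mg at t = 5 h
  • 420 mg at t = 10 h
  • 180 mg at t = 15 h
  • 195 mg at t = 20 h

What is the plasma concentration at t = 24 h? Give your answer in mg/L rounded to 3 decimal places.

k = ln 2 / 22 = 0.03151 per h
Dose 1 (85 mg at t=0 h): 85·exp(−0.03151·24) = 39.905 mg/L
Dose 2 (160 mg at t=5 h): 160·exp(−0.03151·19) = 87.930 mg/L
Dose 3 (420 mg at t=10 h): 420·exp(−0.03151·14) = 270.200 mg/L
Dose 4 (180 mg at t=15 h): 180·exp(−0.03151·9) = 135.558 mg/L
Dose 5 (195 mg at t=20 h): 195·exp(−0.03151·4) = 171.910 mg/L
C(24) = 39.905 + 87.930 + 270.200 + 135.558 + 171.910 = 705.503 mg/L

705.503 mg/L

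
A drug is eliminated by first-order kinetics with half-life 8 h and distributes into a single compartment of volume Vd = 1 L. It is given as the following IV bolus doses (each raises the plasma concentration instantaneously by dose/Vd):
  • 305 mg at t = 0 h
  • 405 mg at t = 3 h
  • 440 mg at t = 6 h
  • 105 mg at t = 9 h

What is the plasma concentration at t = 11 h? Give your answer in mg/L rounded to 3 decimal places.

k = ln 2 / 8 = 0.08664 per h
Dose 1 (305 mg at t=0 h): 305·exp(−0.08664·11) = 117.594 mg/L
Dose 2 (405 mg at t=3 h): 405·exp(−0.08664·8) = 202.500 mg/L
Dose 3 (440 mg at t=6 h): 440·exp(−0.08664·5) = 285.305 mg/L
Dose 4 (105 mg at t=9 h): 105·exp(−0.08664·2) = 88.294 mg/L
C(11) = 117.594 + 202.500 + 285.305 + 88.294 = 693.692 mg/L

693.692 mg/L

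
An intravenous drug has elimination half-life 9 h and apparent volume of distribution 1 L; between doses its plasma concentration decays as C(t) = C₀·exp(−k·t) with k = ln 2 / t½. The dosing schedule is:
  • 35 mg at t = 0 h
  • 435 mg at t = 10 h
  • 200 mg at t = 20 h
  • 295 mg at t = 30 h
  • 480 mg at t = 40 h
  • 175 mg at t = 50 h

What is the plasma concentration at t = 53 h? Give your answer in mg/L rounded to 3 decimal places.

397.642 mg/L

k = ln 2 / 9 = 0.07702 per h
Dose 1 (35 mg at t=0 h): 35·exp(−0.07702·53) = 0.591 mg/L
Dose 2 (435 mg at t=10 h): 435·exp(−0.07702·43) = 15.858 mg/L
Dose 3 (200 mg at t=20 h): 200·exp(−0.07702·33) = 15.749 mg/L
Dose 4 (295 mg at t=30 h): 295·exp(−0.07702·23) = 50.179 mg/L
Dose 5 (480 mg at t=40 h): 480·exp(−0.07702·13) = 176.368 mg/L
Dose 6 (175 mg at t=50 h): 175·exp(−0.07702·3) = 138.898 mg/L
C(53) = 0.591 + 15.858 + 15.749 + 50.179 + 176.368 + 138.898 = 397.642 mg/L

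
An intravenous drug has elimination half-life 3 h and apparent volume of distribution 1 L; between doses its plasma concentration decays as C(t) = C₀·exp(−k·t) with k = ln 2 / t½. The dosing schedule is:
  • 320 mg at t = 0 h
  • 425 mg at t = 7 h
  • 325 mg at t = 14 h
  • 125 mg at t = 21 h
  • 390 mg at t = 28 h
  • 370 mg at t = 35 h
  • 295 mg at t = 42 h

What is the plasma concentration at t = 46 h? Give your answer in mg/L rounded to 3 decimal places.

k = ln 2 / 3 = 0.23105 per h
Dose 1 (320 mg at t=0 h): 320·exp(−0.23105·46) = 0.008 mg/L
Dose 2 (425 mg at t=7 h): 425·exp(−0.23105·39) = 0.052 mg/L
Dose 3 (325 mg at t=14 h): 325·exp(−0.23105·32) = 0.200 mg/L
Dose 4 (125 mg at t=21 h): 125·exp(−0.23105·25) = 0.388 mg/L
Dose 5 (390 mg at t=28 h): 390·exp(−0.23105·18) = 6.094 mg/L
Dose 6 (370 mg at t=35 h): 370·exp(−0.23105·11) = 29.136 mg/L
Dose 7 (295 mg at t=42 h): 295·exp(−0.23105·4) = 117.071 mg/L
C(46) = 0.008 + 0.052 + 0.200 + 0.388 + 6.094 + 29.136 + 117.071 = 152.947 mg/L

152.947 mg/L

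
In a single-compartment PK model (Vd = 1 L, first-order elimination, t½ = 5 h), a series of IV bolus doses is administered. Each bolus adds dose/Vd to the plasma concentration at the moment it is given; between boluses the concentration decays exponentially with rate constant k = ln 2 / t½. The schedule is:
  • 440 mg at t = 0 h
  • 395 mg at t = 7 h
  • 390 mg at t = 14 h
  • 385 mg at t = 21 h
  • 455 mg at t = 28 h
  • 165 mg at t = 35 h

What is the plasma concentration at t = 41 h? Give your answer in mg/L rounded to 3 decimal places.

185.207 mg/L

k = ln 2 / 5 = 0.13863 per h
Dose 1 (440 mg at t=0 h): 440·exp(−0.13863·41) = 1.496 mg/L
Dose 2 (395 mg at t=7 h): 395·exp(−0.13863·34) = 3.545 mg/L
Dose 3 (390 mg at t=14 h): 390·exp(−0.13863·27) = 9.236 mg/L
Dose 4 (385 mg at t=21 h): 385·exp(−0.13863·20) = 24.062 mg/L
Dose 5 (455 mg at t=28 h): 455·exp(−0.13863·13) = 75.047 mg/L
Dose 6 (165 mg at t=35 h): 165·exp(−0.13863·6) = 71.820 mg/L
C(41) = 1.496 + 3.545 + 9.236 + 24.062 + 75.047 + 71.820 = 185.207 mg/L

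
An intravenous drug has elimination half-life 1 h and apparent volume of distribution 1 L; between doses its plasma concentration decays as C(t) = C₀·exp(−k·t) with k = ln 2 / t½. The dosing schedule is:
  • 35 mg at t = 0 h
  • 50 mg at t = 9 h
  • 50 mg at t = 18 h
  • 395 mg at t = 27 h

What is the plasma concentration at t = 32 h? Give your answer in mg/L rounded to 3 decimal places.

k = ln 2 / 1 = 0.69315 per h
Dose 1 (35 mg at t=0 h): 35·exp(−0.69315·32) = 0.000 mg/L
Dose 2 (50 mg at t=9 h): 50·exp(−0.69315·23) = 0.000 mg/L
Dose 3 (50 mg at t=18 h): 50·exp(−0.69315·14) = 0.003 mg/L
Dose 4 (395 mg at t=27 h): 395·exp(−0.69315·5) = 12.344 mg/L
C(32) = 0.000 + 0.000 + 0.003 + 12.344 = 12.347 mg/L

12.347 mg/L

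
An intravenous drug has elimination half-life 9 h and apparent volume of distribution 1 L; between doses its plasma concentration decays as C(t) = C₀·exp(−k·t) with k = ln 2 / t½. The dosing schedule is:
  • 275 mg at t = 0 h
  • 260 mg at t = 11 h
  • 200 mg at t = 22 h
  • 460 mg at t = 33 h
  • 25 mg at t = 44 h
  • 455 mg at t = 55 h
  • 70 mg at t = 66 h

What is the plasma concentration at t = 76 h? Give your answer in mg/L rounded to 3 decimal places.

147.240 mg/L

k = ln 2 / 9 = 0.07702 per h
Dose 1 (275 mg at t=0 h): 275·exp(−0.07702·76) = 0.789 mg/L
Dose 2 (260 mg at t=11 h): 260·exp(−0.07702·65) = 1.741 mg/L
Dose 3 (200 mg at t=22 h): 200·exp(−0.07702·54) = 3.125 mg/L
Dose 4 (460 mg at t=33 h): 460·exp(−0.07702·43) = 16.769 mg/L
Dose 5 (25 mg at t=44 h): 25·exp(−0.07702·32) = 2.126 mg/L
Dose 6 (455 mg at t=55 h): 455·exp(−0.07702·21) = 90.283 mg/L
Dose 7 (70 mg at t=66 h): 70·exp(−0.07702·10) = 32.406 mg/L
C(76) = 0.789 + 1.741 + 3.125 + 16.769 + 2.126 + 90.283 + 32.406 = 147.240 mg/L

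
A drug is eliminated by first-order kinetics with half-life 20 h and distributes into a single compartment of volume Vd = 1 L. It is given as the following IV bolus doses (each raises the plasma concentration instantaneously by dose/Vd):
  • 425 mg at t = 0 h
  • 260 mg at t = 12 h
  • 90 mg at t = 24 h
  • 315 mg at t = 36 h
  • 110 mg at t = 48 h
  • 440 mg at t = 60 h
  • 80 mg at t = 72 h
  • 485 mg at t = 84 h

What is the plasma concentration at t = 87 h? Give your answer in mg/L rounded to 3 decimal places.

k = ln 2 / 20 = 0.03466 per h
Dose 1 (425 mg at t=0 h): 425·exp(−0.03466·87) = 20.841 mg/L
Dose 2 (260 mg at t=12 h): 260·exp(−0.03466·75) = 19.325 mg/L
Dose 3 (90 mg at t=24 h): 90·exp(−0.03466·63) = 10.139 mg/L
Dose 4 (315 mg at t=36 h): 315·exp(−0.03466·51) = 53.788 mg/L
Dose 5 (110 mg at t=48 h): 110·exp(−0.03466·39) = 28.470 mg/L
Dose 6 (440 mg at t=60 h): 440·exp(−0.03466·27) = 172.609 mg/L
Dose 7 (80 mg at t=72 h): 80·exp(−0.03466·15) = 47.568 mg/L
Dose 8 (485 mg at t=84 h): 485·exp(−0.03466·3) = 437.106 mg/L
C(87) = 20.841 + 19.325 + 10.139 + 53.788 + 28.470 + 172.609 + 47.568 + 437.106 = 789.845 mg/L

789.845 mg/L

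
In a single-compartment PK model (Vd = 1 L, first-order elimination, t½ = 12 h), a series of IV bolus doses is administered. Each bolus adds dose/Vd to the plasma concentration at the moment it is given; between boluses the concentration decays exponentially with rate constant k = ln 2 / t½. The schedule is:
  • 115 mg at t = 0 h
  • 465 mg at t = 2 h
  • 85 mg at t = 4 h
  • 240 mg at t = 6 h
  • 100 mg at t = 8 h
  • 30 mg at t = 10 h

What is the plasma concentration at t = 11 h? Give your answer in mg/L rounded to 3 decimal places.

k = ln 2 / 12 = 0.05776 per h
Dose 1 (115 mg at t=0 h): 115·exp(−0.05776·11) = 60.919 mg/L
Dose 2 (465 mg at t=2 h): 465·exp(−0.05776·9) = 276.491 mg/L
Dose 3 (85 mg at t=4 h): 85·exp(−0.05776·7) = 56.731 mg/L
Dose 4 (240 mg at t=6 h): 240·exp(−0.05776·5) = 179.797 mg/L
Dose 5 (100 mg at t=8 h): 100·exp(−0.05776·3) = 84.090 mg/L
Dose 6 (30 mg at t=10 h): 30·exp(−0.05776·1) = 28.316 mg/L
C(11) = 60.919 + 276.491 + 56.731 + 179.797 + 84.090 + 28.316 = 686.343 mg/L

686.343 mg/L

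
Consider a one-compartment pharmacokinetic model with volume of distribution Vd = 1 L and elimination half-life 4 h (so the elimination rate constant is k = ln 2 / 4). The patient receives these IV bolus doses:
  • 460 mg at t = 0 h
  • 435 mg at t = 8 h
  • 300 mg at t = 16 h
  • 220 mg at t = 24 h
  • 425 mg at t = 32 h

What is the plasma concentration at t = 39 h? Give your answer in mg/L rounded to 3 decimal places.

150.834 mg/L

k = ln 2 / 4 = 0.17329 per h
Dose 1 (460 mg at t=0 h): 460·exp(−0.17329·39) = 0.534 mg/L
Dose 2 (435 mg at t=8 h): 435·exp(−0.17329·31) = 2.021 mg/L
Dose 3 (300 mg at t=16 h): 300·exp(−0.17329·23) = 5.574 mg/L
Dose 4 (220 mg at t=24 h): 220·exp(−0.17329·15) = 16.352 mg/L
Dose 5 (425 mg at t=32 h): 425·exp(−0.17329·7) = 126.353 mg/L
C(39) = 0.534 + 2.021 + 5.574 + 16.352 + 126.353 = 150.834 mg/L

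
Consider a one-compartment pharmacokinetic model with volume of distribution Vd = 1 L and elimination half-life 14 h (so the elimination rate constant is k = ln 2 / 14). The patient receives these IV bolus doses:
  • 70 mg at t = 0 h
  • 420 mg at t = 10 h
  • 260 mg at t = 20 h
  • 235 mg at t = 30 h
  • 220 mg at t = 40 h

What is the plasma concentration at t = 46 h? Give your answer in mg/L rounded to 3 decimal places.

419.485 mg/L

k = ln 2 / 14 = 0.04951 per h
Dose 1 (70 mg at t=0 h): 70·exp(−0.04951·46) = 7.178 mg/L
Dose 2 (420 mg at t=10 h): 420·exp(−0.04951·36) = 70.660 mg/L
Dose 3 (260 mg at t=20 h): 260·exp(−0.04951·26) = 71.766 mg/L
Dose 4 (235 mg at t=30 h): 235·exp(−0.04951·16) = 106.423 mg/L
Dose 5 (220 mg at t=40 h): 220·exp(−0.04951·6) = 163.459 mg/L
C(46) = 7.178 + 70.660 + 71.766 + 106.423 + 163.459 = 419.485 mg/L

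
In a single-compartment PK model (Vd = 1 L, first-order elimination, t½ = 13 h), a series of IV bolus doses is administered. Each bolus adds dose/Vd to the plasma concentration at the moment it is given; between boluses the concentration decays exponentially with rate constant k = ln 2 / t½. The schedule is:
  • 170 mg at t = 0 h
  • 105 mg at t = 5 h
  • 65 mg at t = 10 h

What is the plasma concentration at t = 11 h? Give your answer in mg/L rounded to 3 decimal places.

k = ln 2 / 13 = 0.05332 per h
Dose 1 (170 mg at t=0 h): 170·exp(−0.05332·11) = 94.565 mg/L
Dose 2 (105 mg at t=5 h): 105·exp(−0.05332·6) = 76.252 mg/L
Dose 3 (65 mg at t=10 h): 65·exp(−0.05332·1) = 61.625 mg/L
C(11) = 94.565 + 76.252 + 61.625 = 232.442 mg/L

232.442 mg/L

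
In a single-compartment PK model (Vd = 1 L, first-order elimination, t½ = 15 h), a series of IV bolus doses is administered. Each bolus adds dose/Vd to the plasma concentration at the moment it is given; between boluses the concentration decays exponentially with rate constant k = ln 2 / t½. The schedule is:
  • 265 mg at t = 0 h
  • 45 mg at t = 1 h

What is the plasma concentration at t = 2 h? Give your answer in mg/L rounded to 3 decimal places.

284.574 mg/L

k = ln 2 / 15 = 0.04621 per h
Dose 1 (265 mg at t=0 h): 265·exp(−0.04621·2) = 241.606 mg/L
Dose 2 (45 mg at t=1 h): 45·exp(−0.04621·1) = 42.968 mg/L
C(2) = 241.606 + 42.968 = 284.574 mg/L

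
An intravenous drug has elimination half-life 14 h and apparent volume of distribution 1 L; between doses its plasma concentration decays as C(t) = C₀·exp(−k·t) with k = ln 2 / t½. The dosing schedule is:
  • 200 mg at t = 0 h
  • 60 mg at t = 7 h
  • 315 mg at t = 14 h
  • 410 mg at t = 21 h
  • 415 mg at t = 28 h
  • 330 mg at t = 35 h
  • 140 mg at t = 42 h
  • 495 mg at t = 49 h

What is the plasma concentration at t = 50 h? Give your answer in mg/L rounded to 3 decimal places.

k = ln 2 / 14 = 0.04951 per h
Dose 1 (200 mg at t=0 h): 200·exp(−0.04951·50) = 16.824 mg/L
Dose 2 (60 mg at t=7 h): 60·exp(−0.04951·43) = 7.138 mg/L
Dose 3 (315 mg at t=14 h): 315·exp(−0.04951·36) = 52.995 mg/L
Dose 4 (410 mg at t=21 h): 410·exp(−0.04951·29) = 97.549 mg/L
Dose 5 (415 mg at t=28 h): 415·exp(−0.04951·22) = 139.637 mg/L
Dose 6 (330 mg at t=35 h): 330·exp(−0.04951·15) = 157.030 mg/L
Dose 7 (140 mg at t=42 h): 140·exp(−0.04951·8) = 94.213 mg/L
Dose 8 (495 mg at t=49 h): 495·exp(−0.04951·1) = 471.089 mg/L
C(50) = 16.824 + 7.138 + 52.995 + 97.549 + 139.637 + 157.030 + 94.213 + 471.089 = 1036.474 mg/L

1036.474 mg/L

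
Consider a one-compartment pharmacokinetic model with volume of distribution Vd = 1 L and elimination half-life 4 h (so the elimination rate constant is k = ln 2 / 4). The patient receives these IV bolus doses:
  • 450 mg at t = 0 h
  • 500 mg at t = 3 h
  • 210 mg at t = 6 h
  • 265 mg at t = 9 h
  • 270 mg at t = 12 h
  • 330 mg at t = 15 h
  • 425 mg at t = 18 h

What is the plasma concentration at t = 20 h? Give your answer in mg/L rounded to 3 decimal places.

k = ln 2 / 4 = 0.17329 per h
Dose 1 (450 mg at t=0 h): 450·exp(−0.17329·20) = 14.062 mg/L
Dose 2 (500 mg at t=3 h): 500·exp(−0.17329·17) = 26.278 mg/L
Dose 3 (210 mg at t=6 h): 210·exp(−0.17329·14) = 18.562 mg/L
Dose 4 (265 mg at t=9 h): 265·exp(−0.17329·11) = 39.392 mg/L
Dose 5 (270 mg at t=12 h): 270·exp(−0.17329·8) = 67.500 mg/L
Dose 6 (330 mg at t=15 h): 330·exp(−0.17329·5) = 138.748 mg/L
Dose 7 (425 mg at t=18 h): 425·exp(−0.17329·2) = 300.520 mg/L
C(20) = 14.062 + 26.278 + 18.562 + 39.392 + 67.500 + 138.748 + 300.520 = 605.063 mg/L

605.063 mg/L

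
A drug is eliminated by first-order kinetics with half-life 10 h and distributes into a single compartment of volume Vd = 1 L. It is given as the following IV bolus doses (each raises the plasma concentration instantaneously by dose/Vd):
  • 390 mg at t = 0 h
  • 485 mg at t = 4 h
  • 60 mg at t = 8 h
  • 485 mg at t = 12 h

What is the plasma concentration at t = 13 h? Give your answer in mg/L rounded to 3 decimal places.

913.242 mg/L

k = ln 2 / 10 = 0.06931 per h
Dose 1 (390 mg at t=0 h): 390·exp(−0.06931·13) = 158.389 mg/L
Dose 2 (485 mg at t=4 h): 485·exp(−0.06931·9) = 259.905 mg/L
Dose 3 (60 mg at t=8 h): 60·exp(−0.06931·5) = 42.426 mg/L
Dose 4 (485 mg at t=12 h): 485·exp(−0.06931·1) = 452.521 mg/L
C(13) = 158.389 + 259.905 + 42.426 + 452.521 = 913.242 mg/L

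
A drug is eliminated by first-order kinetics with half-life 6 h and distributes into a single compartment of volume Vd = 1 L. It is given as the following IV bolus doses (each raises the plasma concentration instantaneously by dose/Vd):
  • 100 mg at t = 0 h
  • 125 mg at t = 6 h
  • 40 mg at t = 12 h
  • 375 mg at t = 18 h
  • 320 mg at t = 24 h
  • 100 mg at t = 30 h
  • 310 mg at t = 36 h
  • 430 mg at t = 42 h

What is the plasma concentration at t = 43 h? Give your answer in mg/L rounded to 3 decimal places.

k = ln 2 / 6 = 0.11552 per h
Dose 1 (100 mg at t=0 h): 100·exp(−0.11552·43) = 0.696 mg/L
Dose 2 (125 mg at t=6 h): 125·exp(−0.11552·37) = 1.740 mg/L
Dose 3 (40 mg at t=12 h): 40·exp(−0.11552·31) = 1.114 mg/L
Dose 4 (375 mg at t=18 h): 375·exp(−0.11552·25) = 20.880 mg/L
Dose 5 (320 mg at t=24 h): 320·exp(−0.11552·19) = 35.636 mg/L
Dose 6 (100 mg at t=30 h): 100·exp(−0.11552·13) = 22.272 mg/L
Dose 7 (310 mg at t=36 h): 310·exp(−0.11552·7) = 138.089 mg/L
Dose 8 (430 mg at t=42 h): 430·exp(−0.11552·1) = 383.086 mg/L
C(43) = 0.696 + 1.740 + 1.114 + 20.880 + 35.636 + 22.272 + 138.089 + 383.086 = 603.514 mg/L

603.514 mg/L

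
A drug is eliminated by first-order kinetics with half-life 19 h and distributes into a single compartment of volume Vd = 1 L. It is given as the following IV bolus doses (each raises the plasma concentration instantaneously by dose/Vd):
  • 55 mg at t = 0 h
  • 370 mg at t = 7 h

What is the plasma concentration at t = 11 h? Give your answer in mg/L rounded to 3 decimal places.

k = ln 2 / 19 = 0.03648 per h
Dose 1 (55 mg at t=0 h): 55·exp(−0.03648·11) = 36.820 mg/L
Dose 2 (370 mg at t=7 h): 370·exp(−0.03648·4) = 319.762 mg/L
C(11) = 36.820 + 319.762 = 356.582 mg/L

356.582 mg/L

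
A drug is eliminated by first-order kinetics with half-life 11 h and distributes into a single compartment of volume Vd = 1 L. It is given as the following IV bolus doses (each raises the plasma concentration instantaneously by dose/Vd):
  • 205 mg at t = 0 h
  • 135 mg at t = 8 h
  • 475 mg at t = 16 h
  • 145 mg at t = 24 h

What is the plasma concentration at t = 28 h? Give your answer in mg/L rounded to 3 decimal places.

k = ln 2 / 11 = 0.06301 per h
Dose 1 (205 mg at t=0 h): 205·exp(−0.06301·28) = 35.115 mg/L
Dose 2 (135 mg at t=8 h): 135·exp(−0.06301·20) = 38.283 mg/L
Dose 3 (475 mg at t=16 h): 475·exp(−0.06301·12) = 222.996 mg/L
Dose 4 (145 mg at t=24 h): 145·exp(−0.06301·4) = 112.694 mg/L
C(28) = 35.115 + 38.283 + 222.996 + 112.694 = 409.089 mg/L

409.089 mg/L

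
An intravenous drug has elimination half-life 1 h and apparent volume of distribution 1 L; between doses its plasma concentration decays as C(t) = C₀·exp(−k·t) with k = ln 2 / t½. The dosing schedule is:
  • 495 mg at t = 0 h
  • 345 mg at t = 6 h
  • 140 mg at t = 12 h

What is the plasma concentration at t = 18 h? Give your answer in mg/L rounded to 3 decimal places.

k = ln 2 / 1 = 0.69315 per h
Dose 1 (495 mg at t=0 h): 495·exp(−0.69315·18) = 0.002 mg/L
Dose 2 (345 mg at t=6 h): 345·exp(−0.69315·12) = 0.084 mg/L
Dose 3 (140 mg at t=12 h): 140·exp(−0.69315·6) = 2.188 mg/L
C(18) = 0.002 + 0.084 + 2.188 = 2.274 mg/L

2.274 mg/L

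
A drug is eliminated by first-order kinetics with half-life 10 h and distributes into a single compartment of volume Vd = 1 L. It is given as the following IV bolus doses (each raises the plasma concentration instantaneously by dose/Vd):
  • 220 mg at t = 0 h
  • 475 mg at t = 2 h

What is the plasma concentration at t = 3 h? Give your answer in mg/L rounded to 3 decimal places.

k = ln 2 / 10 = 0.06931 per h
Dose 1 (220 mg at t=0 h): 220·exp(−0.06931·3) = 178.696 mg/L
Dose 2 (475 mg at t=2 h): 475·exp(−0.06931·1) = 443.191 mg/L
C(3) = 178.696 + 443.191 = 621.886 mg/L

621.886 mg/L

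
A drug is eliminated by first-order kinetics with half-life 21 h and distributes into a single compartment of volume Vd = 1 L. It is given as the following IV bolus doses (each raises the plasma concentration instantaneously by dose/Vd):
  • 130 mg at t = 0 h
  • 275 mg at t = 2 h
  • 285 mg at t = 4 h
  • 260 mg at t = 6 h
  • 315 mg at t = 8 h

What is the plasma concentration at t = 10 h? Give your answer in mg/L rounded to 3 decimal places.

k = ln 2 / 21 = 0.03301 per h
Dose 1 (130 mg at t=0 h): 130·exp(−0.03301·10) = 93.454 mg/L
Dose 2 (275 mg at t=2 h): 275·exp(−0.03301·8) = 211.181 mg/L
Dose 3 (285 mg at t=4 h): 285·exp(−0.03301·6) = 233.796 mg/L
Dose 4 (260 mg at t=6 h): 260·exp(−0.03301·4) = 227.842 mg/L
Dose 5 (315 mg at t=8 h): 315·exp(−0.03301·2) = 294.877 mg/L
C(10) = 93.454 + 211.181 + 233.796 + 227.842 + 294.877 = 1061.149 mg/L

1061.149 mg/L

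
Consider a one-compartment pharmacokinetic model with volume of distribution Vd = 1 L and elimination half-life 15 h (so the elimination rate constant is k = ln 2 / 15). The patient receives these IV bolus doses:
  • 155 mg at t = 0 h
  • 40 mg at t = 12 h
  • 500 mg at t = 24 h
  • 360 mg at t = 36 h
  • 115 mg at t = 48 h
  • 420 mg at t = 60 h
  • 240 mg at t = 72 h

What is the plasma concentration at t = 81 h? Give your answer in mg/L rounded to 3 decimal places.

k = ln 2 / 15 = 0.04621 per h
Dose 1 (155 mg at t=0 h): 155·exp(−0.04621·81) = 3.671 mg/L
Dose 2 (40 mg at t=12 h): 40·exp(−0.04621·69) = 1.649 mg/L
Dose 3 (500 mg at t=24 h): 500·exp(−0.04621·57) = 35.897 mg/L
Dose 4 (360 mg at t=36 h): 360·exp(−0.04621·45) = 45.000 mg/L
Dose 5 (115 mg at t=48 h): 115·exp(−0.04621·33) = 25.028 mg/L
Dose 6 (420 mg at t=60 h): 420·exp(−0.04621·21) = 159.150 mg/L
Dose 7 (240 mg at t=72 h): 240·exp(−0.04621·9) = 158.341 mg/L
C(81) = 3.671 + 1.649 + 35.897 + 45.000 + 25.028 + 159.150 + 158.341 = 428.737 mg/L

428.737 mg/L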